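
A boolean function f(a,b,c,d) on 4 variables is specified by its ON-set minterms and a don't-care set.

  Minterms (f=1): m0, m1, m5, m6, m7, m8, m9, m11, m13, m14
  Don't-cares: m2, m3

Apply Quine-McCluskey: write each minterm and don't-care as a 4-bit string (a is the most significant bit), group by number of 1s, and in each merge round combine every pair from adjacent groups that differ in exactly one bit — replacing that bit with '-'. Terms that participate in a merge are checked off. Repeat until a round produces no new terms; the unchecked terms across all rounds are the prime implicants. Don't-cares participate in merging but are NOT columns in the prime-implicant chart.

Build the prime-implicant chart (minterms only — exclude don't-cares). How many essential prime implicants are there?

[col 0] 0000*, 0001*, 0010*, 0011*, 0101*, 0110*, 0111*, 1000*, 1001*, 1011*, 1101*, 1110*
[col 1] -000*, -001*, -011*, -101*, -110, 0-01*, 0-10*, 0-11*, 00-0*, 00-1*, 000-*, 001-*, 01-1*, 011-*, 1-01*, 10-1*, 100-*
[col 2] --01, -0-1, -00-, 0--1, 0-1-, 00--
Prime implicants: --01, -0-1, -00-, -110, 0--1, 0-1-, 00--
PI chart (minterm → PIs covering it):
  0 | -00-,00--
  1 | --01,-0-1,-00-,0--1,00--
  5 | --01,0--1
  6 | -110,0-1-
  7 | 0--1,0-1-
  8 | -00-  (sole → essential)
  9 | --01,-0-1,-00-
  11 | -0-1  (sole → essential)
  13 | --01  (sole → essential)
  14 | -110  (sole → essential)
Essential prime implicants: --01, -0-1, -00-, -110

4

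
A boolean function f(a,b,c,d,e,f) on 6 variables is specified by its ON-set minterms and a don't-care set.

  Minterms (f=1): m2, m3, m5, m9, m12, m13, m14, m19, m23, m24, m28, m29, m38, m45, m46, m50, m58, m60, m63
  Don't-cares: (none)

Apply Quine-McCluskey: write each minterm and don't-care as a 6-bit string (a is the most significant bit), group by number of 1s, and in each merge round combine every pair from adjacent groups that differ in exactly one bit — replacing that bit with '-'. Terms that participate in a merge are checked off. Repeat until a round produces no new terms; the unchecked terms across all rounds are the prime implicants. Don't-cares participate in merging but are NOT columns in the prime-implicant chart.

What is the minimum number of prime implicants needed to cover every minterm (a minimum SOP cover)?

Round 0: 000010✓ 000011✓ 000101✓ 001001✓ 001100✓ 001101✓ 001110✓ 010011✓ 010111✓ 011000✓ 011100✓ 011101✓ 100110✓ 101101✓ 101110✓ 110010✓ 111010✓ 111100✓ 111111
Round 1: -01101 -01110 -11100 0-0011 0-1100✓ 0-1101✓ 00-101 00001- 001-01 0011-0 00110-✓ 010-11 011-00 01110-✓ 10-110 11-010
Round 2: 0-110-
PIs = {-01101, -01110, -11100, 0-0011, 0-110-, 00-101, 00001-, 001-01, 0011-0, 010-11, 011-00, 10-110, 11-010, 111111}
Coverage chart:
  m2: 00001- ←essential
  m3: 0-0011,00001-
  m5: 00-101 ←essential
  m9: 001-01 ←essential
  m12: 0-110-,0011-0
  m13: -01101,0-110-,00-101,001-01
  m14: -01110,0011-0
  m19: 0-0011,010-11
  m23: 010-11 ←essential
  m24: 011-00 ←essential
  m28: -11100,0-110-,011-00
  m29: 0-110- ←essential
  m38: 10-110 ←essential
  m45: -01101 ←essential
  m46: -01110,10-110
  m50: 11-010 ←essential
  m58: 11-010 ←essential
  m60: -11100 ←essential
  m63: 111111 ←essential
Essential: -01101, -11100, 0-110-, 00-101, 00001-, 001-01, 010-11, 011-00, 10-110, 11-010, 111111
Petrick residual → -01110
Min cover (12 terms): b'cde'f + b'cdef' + bcde'f' + a'cde' + a'b'de'f + a'b'c'd'e + a'b'ce'f + a'bc'ef + a'bce'f' + ab'def' + abd'ef' + abcdef

12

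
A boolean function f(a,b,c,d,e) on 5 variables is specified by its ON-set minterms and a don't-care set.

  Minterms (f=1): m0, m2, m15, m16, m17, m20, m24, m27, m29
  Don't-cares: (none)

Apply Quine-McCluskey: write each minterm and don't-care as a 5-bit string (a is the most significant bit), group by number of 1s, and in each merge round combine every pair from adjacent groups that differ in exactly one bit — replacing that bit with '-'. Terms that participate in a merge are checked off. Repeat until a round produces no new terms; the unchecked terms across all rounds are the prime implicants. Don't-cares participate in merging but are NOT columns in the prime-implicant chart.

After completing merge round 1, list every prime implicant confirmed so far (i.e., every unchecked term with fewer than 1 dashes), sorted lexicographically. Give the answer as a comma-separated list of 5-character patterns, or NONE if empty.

01111, 11011, 11101

Round 0: 00000✓ 00010✓ 01111 10000✓ 10001✓ 10100✓ 11000✓ 11011 11101
Round 1: -0000 000-0 1-000 10-00 1000-
PIs = {-0000, 000-0, 01111, 1-000, 10-00, 1000-, 11011, 11101}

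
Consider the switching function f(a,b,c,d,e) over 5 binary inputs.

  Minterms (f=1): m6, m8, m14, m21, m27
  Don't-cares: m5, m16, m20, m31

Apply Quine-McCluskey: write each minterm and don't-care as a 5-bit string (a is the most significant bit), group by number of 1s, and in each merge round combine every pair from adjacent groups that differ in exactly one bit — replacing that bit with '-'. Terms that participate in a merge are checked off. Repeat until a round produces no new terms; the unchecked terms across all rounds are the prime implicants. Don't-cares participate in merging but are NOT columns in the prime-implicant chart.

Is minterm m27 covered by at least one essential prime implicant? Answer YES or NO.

YES

size-2^0 implicants → 00101(✓)  00110(✓)  01000  01110(✓)  10000(✓)  10100(✓)  10101(✓)  11011(✓)  11111(✓)
size-2^1 implicants → -0101  0-110  10-00  1010-  11-11
Unchecked terms (primes): -0101, 0-110, 01000, 10-00, 1010-, 11-11
Minterm coverage:
  m6 ⊆ 0-110 [E]
  m8 ⊆ 01000 [E]
  m14 ⊆ 0-110 [E]
  m21 ⊆ -0101,1010-
  m27 ⊆ 11-11 [E]
E = {0-110, 01000, 11-11}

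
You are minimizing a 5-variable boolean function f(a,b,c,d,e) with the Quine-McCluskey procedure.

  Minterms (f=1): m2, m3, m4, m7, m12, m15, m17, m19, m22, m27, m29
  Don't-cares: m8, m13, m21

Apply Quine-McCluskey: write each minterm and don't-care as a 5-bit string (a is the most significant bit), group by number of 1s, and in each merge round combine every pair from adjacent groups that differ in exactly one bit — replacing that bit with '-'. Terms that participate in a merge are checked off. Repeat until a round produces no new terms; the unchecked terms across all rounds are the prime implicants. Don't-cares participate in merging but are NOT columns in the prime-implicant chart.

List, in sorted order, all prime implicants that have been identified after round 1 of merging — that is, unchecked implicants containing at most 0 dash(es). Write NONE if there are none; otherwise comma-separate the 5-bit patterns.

Round 0: 00010✓ 00011✓ 00100✓ 00111✓ 01000✓ 01100✓ 01101✓ 01111✓ 10001✓ 10011✓ 10101✓ 10110 11011✓ 11101✓
Round 1: -0011 -1101 0-100 0-111 00-11 0001- 01-00 011-1 0110- 1-011 1-101 10-01 100-1
PIs = {-0011, -1101, 0-100, 0-111, 00-11, 0001-, 01-00, 011-1, 0110-, 1-011, 1-101, 10-01, 100-1, 10110}

10110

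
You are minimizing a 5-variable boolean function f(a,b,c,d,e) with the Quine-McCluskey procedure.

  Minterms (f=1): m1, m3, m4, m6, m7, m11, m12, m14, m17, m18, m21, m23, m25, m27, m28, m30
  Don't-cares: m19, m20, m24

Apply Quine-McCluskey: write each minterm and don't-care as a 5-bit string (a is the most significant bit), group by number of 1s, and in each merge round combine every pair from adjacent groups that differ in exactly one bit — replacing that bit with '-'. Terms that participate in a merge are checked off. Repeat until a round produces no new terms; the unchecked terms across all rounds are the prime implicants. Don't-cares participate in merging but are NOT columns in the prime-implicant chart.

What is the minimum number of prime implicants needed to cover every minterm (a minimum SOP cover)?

Round 0: 00001✓ 00011✓ 00100✓ 00110✓ 00111✓ 01011✓ 01100✓ 01110✓ 10001✓ 10010✓ 10011✓ 10100✓ 10101✓ 10111✓ 11000✓ 11001✓ 11011✓ 11100✓ 11110✓
Round 1: -0001✓ -0011✓ -0100✓ -0111✓ -1011✓ -1100✓ -1110✓ 0-011✓ 0-100✓ 0-110✓ 00-11✓ 000-1✓ 001-0✓ 0011- 011-0✓ 1-001✓ 1-011✓ 1-100✓ 10-01✓ 10-11✓ 100-1✓ 1001- 101-1✓ 1010- 11-00 110-1✓ 1100- 111-0✓
Round 2: --011 --100 -0-11 -00-1 -11-0 0-1-0 1-0-1 10--1
PIs = {--011, --100, -0-11, -00-1, -11-0, 0-1-0, 0011-, 1-0-1, 10--1, 1001-, 1010-, 11-00, 1100-}
Coverage chart:
  m1: -00-1 ←essential
  m3: --011,-0-11,-00-1
  m4: --100,0-1-0
  m6: 0-1-0,0011-
  m7: -0-11,0011-
  m11: --011 ←essential
  m12: --100,-11-0,0-1-0
  m14: -11-0,0-1-0
  m17: -00-1,1-0-1,10--1
  m18: 1001- ←essential
  m21: 10--1,1010-
  m23: -0-11,10--1
  m25: 1-0-1,1100-
  m27: --011,1-0-1
  m28: --100,-11-0,11-00
  m30: -11-0 ←essential
Essential: --011, -00-1, -11-0, 1001-
Petrick residual → --100, 0011-, 1-0-1, 10--1
Min cover (8 terms): c'de + cd'e' + b'c'e + bce' + a'b'cd + ac'e + ab'e + ab'c'd

8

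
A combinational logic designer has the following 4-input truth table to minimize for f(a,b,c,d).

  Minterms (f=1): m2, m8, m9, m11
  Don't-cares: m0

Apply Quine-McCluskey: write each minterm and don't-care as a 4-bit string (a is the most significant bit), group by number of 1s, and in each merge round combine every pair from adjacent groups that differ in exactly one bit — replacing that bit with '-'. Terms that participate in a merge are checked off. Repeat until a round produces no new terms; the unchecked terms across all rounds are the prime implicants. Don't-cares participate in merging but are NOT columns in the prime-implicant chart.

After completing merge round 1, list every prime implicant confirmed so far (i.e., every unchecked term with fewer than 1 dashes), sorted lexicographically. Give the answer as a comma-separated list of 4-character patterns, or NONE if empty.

Round 0: 0000✓ 0010✓ 1000✓ 1001✓ 1011✓
Round 1: -000 00-0 10-1 100-
PIs = {-000, 00-0, 10-1, 100-}

NONE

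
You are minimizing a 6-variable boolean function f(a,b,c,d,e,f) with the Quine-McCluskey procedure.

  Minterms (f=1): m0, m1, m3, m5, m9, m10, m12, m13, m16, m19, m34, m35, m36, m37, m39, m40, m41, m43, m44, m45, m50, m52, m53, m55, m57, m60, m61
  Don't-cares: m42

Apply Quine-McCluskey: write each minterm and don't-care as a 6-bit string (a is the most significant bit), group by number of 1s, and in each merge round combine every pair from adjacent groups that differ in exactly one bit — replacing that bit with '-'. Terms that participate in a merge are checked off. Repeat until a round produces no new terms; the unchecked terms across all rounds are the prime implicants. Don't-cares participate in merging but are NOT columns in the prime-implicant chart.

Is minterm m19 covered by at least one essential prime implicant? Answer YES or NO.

Round 0: 000000✓ 000001✓ 000011✓ 000101✓ 001001✓ 001010✓ 001100✓ 001101✓ 010000✓ 010011✓ 100010✓ 100011✓ 100100✓ 100101✓ 100111✓ 101000✓ 101001✓ 101010✓ 101011✓ 101100✓ 101101✓ 110010✓ 110100✓ 110101✓ 110111✓ 111001✓ 111100✓ 111101✓
Round 1: -00011 -00101✓ -01001✓ -01010 -01100✓ -01101✓ 0-0000 0-0011 00-001✓ 00-101✓ 000-01✓ 0000-1 00000- 001-01✓ 00110-✓ 1-0010 1-0100✓ 1-0101✓ 1-0111✓ 1-1001✓ 1-1100✓ 1-1101✓ 10-010✓ 10-011✓ 10-100✓ 10-101✓ 100-11 10001-✓ 1001-1✓ 10010-✓ 101-00✓ 101-01✓ 1010-0✓ 1010-1✓ 10100-✓ 10101-✓ 10110-✓ 11-100✓ 11-101✓ 1101-1✓ 11010-✓ 111-01✓ 11110-✓
Round 2: -0-101 -01-01 -0110- 00--01 1--100✓ 1--101✓ 1-01-1 1-010-✓ 1-1-01 1-110-✓ 10-01- 10-10-✓ 101-0- 1010-- 11-10-✓
Round 3: 1--10-
PIs = {-0-101, -00011, -01-01, -01010, -0110-, 0-0000, 0-0011, 00--01, 0000-1, 00000-, 1--10-, 1-0010, 1-01-1, 1-1-01, 10-01-, 100-11, 101-0-, 1010--}
Coverage chart:
  m0: 0-0000,00000-
  m1: 00--01,0000-1,00000-
  m3: -00011,0-0011,0000-1
  m5: -0-101,00--01
  m9: -01-01,00--01
  m10: -01010 ←essential
  m12: -0110- ←essential
  m13: -0-101,-01-01,-0110-,00--01
  m16: 0-0000 ←essential
  m19: 0-0011 ←essential
  m34: 1-0010,10-01-
  m35: -00011,10-01-,100-11
  m36: 1--10- ←essential
  m37: -0-101,1--10-,1-01-1
  m39: 1-01-1,100-11
  m40: 101-0-,1010--
  m41: -01-01,1-1-01,101-0-,1010--
  m43: 10-01-,1010--
  m44: -0110-,1--10-,101-0-
  m45: -0-101,-01-01,-0110-,1--10-,1-1-01,101-0-
  m50: 1-0010 ←essential
  m52: 1--10- ←essential
  m53: 1--10-,1-01-1
  m55: 1-01-1 ←essential
  m57: 1-1-01 ←essential
  m60: 1--10- ←essential
  m61: 1--10-,1-1-01
Essential: -01010, -0110-, 0-0000, 0-0011, 1--10-, 1-0010, 1-01-1, 1-1-01

YES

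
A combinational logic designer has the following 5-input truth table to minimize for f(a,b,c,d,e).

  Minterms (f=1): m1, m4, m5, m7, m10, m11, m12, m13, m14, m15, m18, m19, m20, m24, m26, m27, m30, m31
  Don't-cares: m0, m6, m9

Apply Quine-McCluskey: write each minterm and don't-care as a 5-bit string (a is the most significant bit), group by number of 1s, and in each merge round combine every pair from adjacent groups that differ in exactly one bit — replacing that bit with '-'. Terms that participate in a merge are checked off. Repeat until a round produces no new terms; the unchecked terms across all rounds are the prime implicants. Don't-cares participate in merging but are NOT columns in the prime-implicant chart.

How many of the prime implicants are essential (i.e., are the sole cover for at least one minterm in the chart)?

Round 0: 00000✓ 00001✓ 00100✓ 00101✓ 00110✓ 00111✓ 01001✓ 01010✓ 01011✓ 01100✓ 01101✓ 01110✓ 01111✓ 10010✓ 10011✓ 10100✓ 11000✓ 11010✓ 11011✓ 11110✓ 11111✓
Round 1: -0100 -1010✓ -1011✓ -1110✓ -1111✓ 0-001✓ 0-100✓ 0-101✓ 0-110✓ 0-111✓ 00-00✓ 00-01✓ 0000-✓ 001-0✓ 001-1✓ 0010-✓ 0011-✓ 01-01✓ 01-10✓ 01-11✓ 010-1✓ 0101-✓ 011-0✓ 011-1✓ 0110-✓ 0111-✓ 1-010✓ 1-011✓ 1001-✓ 11-10✓ 11-11✓ 110-0 1101-✓ 1111-✓
Round 2: -1-10✓ -1-11✓ -101-✓ -111-✓ 0--01 0-1-0✓ 0-1-1✓ 0-10-✓ 0-11-✓ 00-0- 001--✓ 01--1 01-1-✓ 011--✓ 1-01- 11-1-✓
Round 3: -1-1- 0-1--
PIs = {-0100, -1-1-, 0--01, 0-1--, 00-0-, 01--1, 1-01-, 110-0}
Coverage chart:
  m1: 0--01,00-0-
  m4: -0100,0-1--,00-0-
  m5: 0--01,0-1--,00-0-
  m7: 0-1-- ←essential
  m10: -1-1- ←essential
  m11: -1-1-,01--1
  m12: 0-1-- ←essential
  m13: 0--01,0-1--,01--1
  m14: -1-1-,0-1--
  m15: -1-1-,0-1--,01--1
  m18: 1-01- ←essential
  m19: 1-01- ←essential
  m20: -0100 ←essential
  m24: 110-0 ←essential
  m26: -1-1-,1-01-,110-0
  m27: -1-1-,1-01-
  m30: -1-1- ←essential
  m31: -1-1- ←essential
Essential: -0100, -1-1-, 0-1--, 1-01-, 110-0

5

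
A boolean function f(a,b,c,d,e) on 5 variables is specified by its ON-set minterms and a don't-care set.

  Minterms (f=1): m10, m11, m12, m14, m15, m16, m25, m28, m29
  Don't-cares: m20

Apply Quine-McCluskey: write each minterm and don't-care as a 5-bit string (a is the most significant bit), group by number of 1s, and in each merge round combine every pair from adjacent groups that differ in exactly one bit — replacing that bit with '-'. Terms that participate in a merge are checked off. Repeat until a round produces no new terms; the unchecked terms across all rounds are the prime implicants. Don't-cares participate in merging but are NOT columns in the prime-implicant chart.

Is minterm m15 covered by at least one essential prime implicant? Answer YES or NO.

Round 0: 01010✓ 01011✓ 01100✓ 01110✓ 01111✓ 10000✓ 10100✓ 11001✓ 11100✓ 11101✓
Round 1: -1100 01-10✓ 01-11✓ 0101-✓ 011-0 0111-✓ 1-100 10-00 11-01 1110-
Round 2: 01-1-
PIs = {-1100, 01-1-, 011-0, 1-100, 10-00, 11-01, 1110-}
Coverage chart:
  m10: 01-1- ←essential
  m11: 01-1- ←essential
  m12: -1100,011-0
  m14: 01-1-,011-0
  m15: 01-1- ←essential
  m16: 10-00 ←essential
  m25: 11-01 ←essential
  m28: -1100,1-100,1110-
  m29: 11-01,1110-
Essential: 01-1-, 10-00, 11-01

YES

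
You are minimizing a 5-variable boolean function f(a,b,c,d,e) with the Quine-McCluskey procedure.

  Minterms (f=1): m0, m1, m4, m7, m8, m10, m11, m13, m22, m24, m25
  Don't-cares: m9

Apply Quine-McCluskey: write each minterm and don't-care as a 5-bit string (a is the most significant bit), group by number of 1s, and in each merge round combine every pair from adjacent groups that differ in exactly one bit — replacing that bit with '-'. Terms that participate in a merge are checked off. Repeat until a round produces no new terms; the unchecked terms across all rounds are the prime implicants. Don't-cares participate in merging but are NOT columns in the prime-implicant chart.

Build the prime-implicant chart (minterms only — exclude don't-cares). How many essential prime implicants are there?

7

size-2^0 implicants → 00000(✓)  00001(✓)  00100(✓)  00111  01000(✓)  01001(✓)  01010(✓)  01011(✓)  01101(✓)  10110  11000(✓)  11001(✓)
size-2^1 implicants → -1000(✓)  -1001(✓)  0-000(✓)  0-001(✓)  00-00  0000-(✓)  01-01  010-0(✓)  010-1(✓)  0100-(✓)  0101-(✓)  1100-(✓)
size-2^2 implicants → -100-  0-00-  010--
Unchecked terms (primes): -100-, 0-00-, 00-00, 00111, 01-01, 010--, 10110
Minterm coverage:
  m0 ⊆ 0-00-,00-00
  m1 ⊆ 0-00- [E]
  m4 ⊆ 00-00 [E]
  m7 ⊆ 00111 [E]
  m8 ⊆ -100-,0-00-,010--
  m10 ⊆ 010-- [E]
  m11 ⊆ 010-- [E]
  m13 ⊆ 01-01 [E]
  m22 ⊆ 10110 [E]
  m24 ⊆ -100- [E]
  m25 ⊆ -100- [E]
E = {-100-, 0-00-, 00-00, 00111, 01-01, 010--, 10110}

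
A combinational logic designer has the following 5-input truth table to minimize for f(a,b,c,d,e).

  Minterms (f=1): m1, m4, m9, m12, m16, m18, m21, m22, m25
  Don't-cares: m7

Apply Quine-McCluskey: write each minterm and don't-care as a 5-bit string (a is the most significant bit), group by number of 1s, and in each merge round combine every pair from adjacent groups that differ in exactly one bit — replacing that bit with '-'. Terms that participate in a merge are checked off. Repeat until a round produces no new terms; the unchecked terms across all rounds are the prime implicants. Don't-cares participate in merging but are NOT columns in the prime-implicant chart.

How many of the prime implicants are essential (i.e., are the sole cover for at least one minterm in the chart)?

6

[col 0] 00001*, 00100*, 00111, 01001*, 01100*, 10000*, 10010*, 10101, 10110*, 11001*
[col 1] -1001, 0-001, 0-100, 10-10, 100-0
Prime implicants: -1001, 0-001, 0-100, 00111, 10-10, 100-0, 10101
PI chart (minterm → PIs covering it):
  1 | 0-001  (sole → essential)
  4 | 0-100  (sole → essential)
  9 | -1001,0-001
  12 | 0-100  (sole → essential)
  16 | 100-0  (sole → essential)
  18 | 10-10,100-0
  21 | 10101  (sole → essential)
  22 | 10-10  (sole → essential)
  25 | -1001  (sole → essential)
Essential prime implicants: -1001, 0-001, 0-100, 10-10, 100-0, 10101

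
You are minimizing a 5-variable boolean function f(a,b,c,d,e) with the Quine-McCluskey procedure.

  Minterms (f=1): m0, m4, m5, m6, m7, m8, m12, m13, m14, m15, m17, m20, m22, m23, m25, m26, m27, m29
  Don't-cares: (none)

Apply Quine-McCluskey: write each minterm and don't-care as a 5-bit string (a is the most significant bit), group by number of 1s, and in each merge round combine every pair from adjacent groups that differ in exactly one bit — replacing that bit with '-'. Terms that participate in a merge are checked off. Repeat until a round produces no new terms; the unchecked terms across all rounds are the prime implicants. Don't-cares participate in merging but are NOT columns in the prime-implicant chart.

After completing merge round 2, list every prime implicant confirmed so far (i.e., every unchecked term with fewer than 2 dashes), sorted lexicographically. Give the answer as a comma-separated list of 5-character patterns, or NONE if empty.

Round 0: 00000✓ 00100✓ 00101✓ 00110✓ 00111✓ 01000✓ 01100✓ 01101✓ 01110✓ 01111✓ 10001✓ 10100✓ 10110✓ 10111✓ 11001✓ 11010✓ 11011✓ 11101✓
Round 1: -0100✓ -0110✓ -0111✓ -1101 0-000✓ 0-100✓ 0-101✓ 0-110✓ 0-111✓ 00-00✓ 001-0✓ 001-1✓ 0010-✓ 0011-✓ 01-00✓ 011-0✓ 011-1✓ 0110-✓ 0111-✓ 1-001 101-0✓ 1011-✓ 11-01 110-1 1101-
Round 2: -01-0 -011- 0--00 0-1-0✓ 0-1-1✓ 0-10-✓ 0-11-✓ 001--✓ 011--✓
Round 3: 0-1--
PIs = {-01-0, -011-, -1101, 0--00, 0-1--, 1-001, 11-01, 110-1, 1101-}

-1101, 1-001, 11-01, 110-1, 1101-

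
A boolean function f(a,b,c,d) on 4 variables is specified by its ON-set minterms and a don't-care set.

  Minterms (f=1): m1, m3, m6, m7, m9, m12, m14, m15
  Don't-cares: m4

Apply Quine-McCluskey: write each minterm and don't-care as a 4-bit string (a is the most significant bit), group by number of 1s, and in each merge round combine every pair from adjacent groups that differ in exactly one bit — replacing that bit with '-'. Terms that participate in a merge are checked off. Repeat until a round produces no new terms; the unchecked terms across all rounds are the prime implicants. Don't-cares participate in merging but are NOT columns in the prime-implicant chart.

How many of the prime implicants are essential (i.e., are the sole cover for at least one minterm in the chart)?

3

size-2^0 implicants → 0001(✓)  0011(✓)  0100(✓)  0110(✓)  0111(✓)  1001(✓)  1100(✓)  1110(✓)  1111(✓)
size-2^1 implicants → -001  -100(✓)  -110(✓)  -111(✓)  0-11  00-1  01-0(✓)  011-(✓)  11-0(✓)  111-(✓)
size-2^2 implicants → -1-0  -11-
Unchecked terms (primes): -001, -1-0, -11-, 0-11, 00-1
Minterm coverage:
  m1 ⊆ -001,00-1
  m3 ⊆ 0-11,00-1
  m6 ⊆ -1-0,-11-
  m7 ⊆ -11-,0-11
  m9 ⊆ -001 [E]
  m12 ⊆ -1-0 [E]
  m14 ⊆ -1-0,-11-
  m15 ⊆ -11- [E]
E = {-001, -1-0, -11-}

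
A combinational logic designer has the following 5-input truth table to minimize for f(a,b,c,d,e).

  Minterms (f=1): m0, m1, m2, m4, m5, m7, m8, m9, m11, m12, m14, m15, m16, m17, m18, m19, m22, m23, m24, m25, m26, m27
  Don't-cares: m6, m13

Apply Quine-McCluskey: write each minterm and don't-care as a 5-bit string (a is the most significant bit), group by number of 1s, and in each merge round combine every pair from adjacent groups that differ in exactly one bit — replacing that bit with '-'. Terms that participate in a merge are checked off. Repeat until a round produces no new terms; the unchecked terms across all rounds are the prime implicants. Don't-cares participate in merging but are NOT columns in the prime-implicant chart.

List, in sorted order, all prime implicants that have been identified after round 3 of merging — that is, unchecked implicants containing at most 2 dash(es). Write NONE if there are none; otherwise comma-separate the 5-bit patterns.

size-2^0 implicants → 00000(✓)  00001(✓)  00010(✓)  00100(✓)  00101(✓)  00110(✓)  00111(✓)  01000(✓)  01001(✓)  01011(✓)  01100(✓)  01101(✓)  01110(✓)  01111(✓)  10000(✓)  10001(✓)  10010(✓)  10011(✓)  10110(✓)  10111(✓)  11000(✓)  11001(✓)  11010(✓)  11011(✓)
size-2^1 implicants → -0000(✓)  -0001(✓)  -0010(✓)  -0110(✓)  -0111(✓)  -1000(✓)  -1001(✓)  -1011(✓)  0-000(✓)  0-001(✓)  0-100(✓)  0-101(✓)  0-110(✓)  0-111(✓)  00-00(✓)  00-01(✓)  00-10(✓)  000-0(✓)  0000-(✓)  001-0(✓)  001-1(✓)  0010-(✓)  0011-(✓)  01-00(✓)  01-01(✓)  01-11(✓)  010-1(✓)  0100-(✓)  011-0(✓)  011-1(✓)  0110-(✓)  0111-(✓)  1-000(✓)  1-001(✓)  1-010(✓)  1-011(✓)  10-10(✓)  10-11(✓)  100-0(✓)  100-1(✓)  1000-(✓)  1001-(✓)  1011-(✓)  110-0(✓)  110-1(✓)  1100-(✓)  1101-(✓)
size-2^2 implicants → --000(✓)  --001(✓)  -0-10  -00-0  -000-(✓)  -011-  -10-1  -100-(✓)  0--00(✓)  0--01(✓)  0-00-(✓)  0-1-0(✓)  0-1-1(✓)  0-10-(✓)  0-11-(✓)  00--0  00-0-(✓)  001--(✓)  01--1  01-0-(✓)  011--(✓)  1-0-0(✓)  1-0-1(✓)  1-00-(✓)  1-01-(✓)  10-1-  100--(✓)  110--(✓)
size-2^3 implicants → --00-  0--0-  0-1--  1-0--
Unchecked terms (primes): --00-, -0-10, -00-0, -011-, -10-1, 0--0-, 0-1--, 00--0, 01--1, 1-0--, 10-1-

-0-10, -00-0, -011-, -10-1, 00--0, 01--1, 10-1-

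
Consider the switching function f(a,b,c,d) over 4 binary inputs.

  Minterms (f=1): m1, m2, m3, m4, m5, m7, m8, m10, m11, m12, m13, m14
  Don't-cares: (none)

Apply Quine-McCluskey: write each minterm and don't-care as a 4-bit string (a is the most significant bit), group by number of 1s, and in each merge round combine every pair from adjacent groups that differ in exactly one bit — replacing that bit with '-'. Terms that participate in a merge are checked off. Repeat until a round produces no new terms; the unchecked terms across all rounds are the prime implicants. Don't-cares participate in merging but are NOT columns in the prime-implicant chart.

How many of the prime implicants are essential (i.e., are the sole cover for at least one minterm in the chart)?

4

Round 0: 0001✓ 0010✓ 0011✓ 0100✓ 0101✓ 0111✓ 1000✓ 1010✓ 1011✓ 1100✓ 1101✓ 1110✓
Round 1: -010✓ -011✓ -100✓ -101✓ 0-01✓ 0-11✓ 00-1✓ 001-✓ 01-1✓ 010-✓ 1-00✓ 1-10✓ 10-0✓ 101-✓ 11-0✓ 110-✓
Round 2: -01- -10- 0--1 1--0
PIs = {-01-, -10-, 0--1, 1--0}
Coverage chart:
  m1: 0--1 ←essential
  m2: -01- ←essential
  m3: -01-,0--1
  m4: -10- ←essential
  m5: -10-,0--1
  m7: 0--1 ←essential
  m8: 1--0 ←essential
  m10: -01-,1--0
  m11: -01- ←essential
  m12: -10-,1--0
  m13: -10- ←essential
  m14: 1--0 ←essential
Essential: -01-, -10-, 0--1, 1--0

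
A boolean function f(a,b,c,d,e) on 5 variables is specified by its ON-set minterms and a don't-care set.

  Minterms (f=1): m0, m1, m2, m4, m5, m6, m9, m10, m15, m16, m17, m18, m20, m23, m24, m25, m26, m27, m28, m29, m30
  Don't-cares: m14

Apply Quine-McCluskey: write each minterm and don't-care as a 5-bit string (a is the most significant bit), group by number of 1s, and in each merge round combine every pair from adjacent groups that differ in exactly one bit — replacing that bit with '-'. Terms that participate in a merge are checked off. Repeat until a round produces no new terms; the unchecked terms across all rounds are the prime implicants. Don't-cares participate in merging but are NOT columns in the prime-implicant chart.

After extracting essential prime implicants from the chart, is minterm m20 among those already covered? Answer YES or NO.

NO

size-2^0 implicants → 00000(✓)  00001(✓)  00010(✓)  00100(✓)  00101(✓)  00110(✓)  01001(✓)  01010(✓)  01110(✓)  01111(✓)  10000(✓)  10001(✓)  10010(✓)  10100(✓)  10111  11000(✓)  11001(✓)  11010(✓)  11011(✓)  11100(✓)  11101(✓)  11110(✓)
size-2^1 implicants → -0000(✓)  -0001(✓)  -0010(✓)  -0100(✓)  -1001(✓)  -1010(✓)  -1110(✓)  0-001(✓)  0-010(✓)  0-110(✓)  00-00(✓)  00-01(✓)  00-10(✓)  000-0(✓)  0000-(✓)  001-0(✓)  0010-(✓)  01-10(✓)  0111-  1-000(✓)  1-001(✓)  1-010(✓)  1-100(✓)  10-00(✓)  100-0(✓)  1000-(✓)  11-00(✓)  11-01(✓)  11-10(✓)  110-0(✓)  110-1(✓)  1100-(✓)  1101-(✓)  111-0(✓)  1110-(✓)
size-2^2 implicants → --001  --010  -0-00  -00-0  -000-  -1-10  0--10  00--0  00-0-  1--00  1-0-0  1-00-  11--0  11-0-  110--
Unchecked terms (primes): --001, --010, -0-00, -00-0, -000-, -1-10, 0--10, 00--0, 00-0-, 0111-, 1--00, 1-0-0, 1-00-, 10111, 11--0, 11-0-, 110--
Minterm coverage:
  m0 ⊆ -0-00,-00-0,-000-,00--0,00-0-
  m1 ⊆ --001,-000-,00-0-
  m2 ⊆ --010,-00-0,0--10,00--0
  m4 ⊆ -0-00,00--0,00-0-
  m5 ⊆ 00-0- [E]
  m6 ⊆ 0--10,00--0
  m9 ⊆ --001 [E]
  m10 ⊆ --010,-1-10,0--10
  m15 ⊆ 0111- [E]
  m16 ⊆ -0-00,-00-0,-000-,1--00,1-0-0,1-00-
  m17 ⊆ --001,-000-,1-00-
  m18 ⊆ --010,-00-0,1-0-0
  m20 ⊆ -0-00,1--00
  m23 ⊆ 10111 [E]
  m24 ⊆ 1--00,1-0-0,1-00-,11--0,11-0-,110--
  m25 ⊆ --001,1-00-,11-0-,110--
  m26 ⊆ --010,-1-10,1-0-0,11--0,110--
  m27 ⊆ 110-- [E]
  m28 ⊆ 1--00,11--0,11-0-
  m29 ⊆ 11-0- [E]
  m30 ⊆ -1-10,11--0
E = {--001, 00-0-, 0111-, 10111, 11-0-, 110--}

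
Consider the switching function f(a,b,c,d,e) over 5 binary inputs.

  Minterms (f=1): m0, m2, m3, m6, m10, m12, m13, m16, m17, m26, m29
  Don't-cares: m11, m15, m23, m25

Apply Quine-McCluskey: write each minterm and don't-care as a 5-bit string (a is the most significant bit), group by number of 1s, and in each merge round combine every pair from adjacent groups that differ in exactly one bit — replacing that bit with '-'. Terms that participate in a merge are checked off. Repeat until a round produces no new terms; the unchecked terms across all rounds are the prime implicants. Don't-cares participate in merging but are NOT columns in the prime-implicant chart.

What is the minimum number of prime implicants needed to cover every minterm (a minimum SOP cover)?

7

size-2^0 implicants → 00000(✓)  00010(✓)  00011(✓)  00110(✓)  01010(✓)  01011(✓)  01100(✓)  01101(✓)  01111(✓)  10000(✓)  10001(✓)  10111  11001(✓)  11010(✓)  11101(✓)
size-2^1 implicants → -0000  -1010  -1101  0-010(✓)  0-011(✓)  00-10  000-0  0001-(✓)  01-11  0101-(✓)  011-1  0110-  1-001  1000-  11-01
size-2^2 implicants → 0-01-
Unchecked terms (primes): -0000, -1010, -1101, 0-01-, 00-10, 000-0, 01-11, 011-1, 0110-, 1-001, 1000-, 10111, 11-01
Minterm coverage:
  m0 ⊆ -0000,000-0
  m2 ⊆ 0-01-,00-10,000-0
  m3 ⊆ 0-01- [E]
  m6 ⊆ 00-10 [E]
  m10 ⊆ -1010,0-01-
  m12 ⊆ 0110- [E]
  m13 ⊆ -1101,011-1,0110-
  m16 ⊆ -0000,1000-
  m17 ⊆ 1-001,1000-
  m26 ⊆ -1010 [E]
  m29 ⊆ -1101,11-01
E = {-1010, 0-01-, 00-10, 0110-}
Petrick residual → -0000, -1101, 1-001
Cover = b'c'd'e' + bc'de' + bcd'e + a'c'd + a'b'de' + a'bcd' + ac'd'e  |cover|=7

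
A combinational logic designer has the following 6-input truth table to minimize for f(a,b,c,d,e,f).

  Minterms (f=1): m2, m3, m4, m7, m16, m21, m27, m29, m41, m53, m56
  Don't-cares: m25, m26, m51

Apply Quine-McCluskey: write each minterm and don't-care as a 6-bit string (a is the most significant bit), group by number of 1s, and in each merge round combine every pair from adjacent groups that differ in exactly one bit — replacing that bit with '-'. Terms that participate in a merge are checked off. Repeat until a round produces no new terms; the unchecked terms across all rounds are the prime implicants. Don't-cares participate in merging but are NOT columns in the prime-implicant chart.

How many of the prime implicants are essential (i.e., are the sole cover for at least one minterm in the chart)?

7

Round 0: 000010✓ 000011✓ 000100 000111✓ 010000 010101✓ 011001✓ 011010✓ 011011✓ 011101✓ 101001 110011 110101✓ 111000
Round 1: -10101 000-11 00001- 01-101 011-01 0110-1 01101-
PIs = {-10101, 000-11, 00001-, 000100, 01-101, 010000, 011-01, 0110-1, 01101-, 101001, 110011, 111000}
Coverage chart:
  m2: 00001- ←essential
  m3: 000-11,00001-
  m4: 000100 ←essential
  m7: 000-11 ←essential
  m16: 010000 ←essential
  m21: -10101,01-101
  m27: 0110-1,01101-
  m29: 01-101,011-01
  m41: 101001 ←essential
  m53: -10101 ←essential
  m56: 111000 ←essential
Essential: -10101, 000-11, 00001-, 000100, 010000, 101001, 111000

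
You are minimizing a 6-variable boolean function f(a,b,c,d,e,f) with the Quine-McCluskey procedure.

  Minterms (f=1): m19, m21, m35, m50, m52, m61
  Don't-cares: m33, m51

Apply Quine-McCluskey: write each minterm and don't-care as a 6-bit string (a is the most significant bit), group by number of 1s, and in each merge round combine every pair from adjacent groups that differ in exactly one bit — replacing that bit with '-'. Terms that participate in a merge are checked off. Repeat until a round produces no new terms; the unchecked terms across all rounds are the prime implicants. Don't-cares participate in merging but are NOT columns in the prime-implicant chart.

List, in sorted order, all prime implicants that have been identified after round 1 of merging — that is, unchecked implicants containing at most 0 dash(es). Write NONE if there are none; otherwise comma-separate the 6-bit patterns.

010101, 110100, 111101

size-2^0 implicants → 010011(✓)  010101  100001(✓)  100011(✓)  110010(✓)  110011(✓)  110100  111101
size-2^1 implicants → -10011  1-0011  1000-1  11001-
Unchecked terms (primes): -10011, 010101, 1-0011, 1000-1, 11001-, 110100, 111101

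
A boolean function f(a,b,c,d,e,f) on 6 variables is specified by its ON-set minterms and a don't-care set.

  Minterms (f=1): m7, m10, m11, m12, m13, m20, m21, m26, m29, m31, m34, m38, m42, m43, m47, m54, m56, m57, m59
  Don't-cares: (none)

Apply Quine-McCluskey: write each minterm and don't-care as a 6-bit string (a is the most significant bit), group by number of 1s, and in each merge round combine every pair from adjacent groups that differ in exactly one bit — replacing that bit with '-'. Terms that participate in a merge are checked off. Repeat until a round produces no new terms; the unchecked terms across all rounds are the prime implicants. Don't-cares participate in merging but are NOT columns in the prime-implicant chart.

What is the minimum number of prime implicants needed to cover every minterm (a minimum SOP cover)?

[col 0] 000111, 001010*, 001011*, 001100*, 001101*, 010100*, 010101*, 011010*, 011101*, 011111*, 100010*, 100110*, 101010*, 101011*, 101111*, 110110*, 111000*, 111001*, 111011*
[col 1] -01010*, -01011*, 0-1010, 0-1101, 00101-*, 00110-, 01-101, 01010-, 0111-1, 1-0110, 1-1011, 10-010, 100-10, 101-11, 10101-*, 1110-1, 11100-
[col 2] -0101-
Prime implicants: -0101-, 0-1010, 0-1101, 000111, 00110-, 01-101, 01010-, 0111-1, 1-0110, 1-1011, 10-010, 100-10, 101-11, 1110-1, 11100-
PI chart (minterm → PIs covering it):
  7 | 000111  (sole → essential)
  10 | -0101-,0-1010
  11 | -0101-  (sole → essential)
  12 | 00110-  (sole → essential)
  13 | 0-1101,00110-
  20 | 01010-  (sole → essential)
  21 | 01-101,01010-
  26 | 0-1010  (sole → essential)
  29 | 0-1101,01-101,0111-1
  31 | 0111-1  (sole → essential)
  34 | 10-010,100-10
  38 | 1-0110,100-10
  42 | -0101-,10-010
  43 | -0101-,1-1011,101-11
  47 | 101-11  (sole → essential)
  54 | 1-0110  (sole → essential)
  56 | 11100-  (sole → essential)
  57 | 1110-1,11100-
  59 | 1-1011,1110-1
Essential prime implicants: -0101-, 0-1010, 000111, 00110-, 01010-, 0111-1, 1-0110, 101-11, 11100-
Petrick residual → 1-1011, 10-010
Minimum SOP uses 11 PIs: b'cd'e + a'cd'ef' + a'b'c'def + a'b'cde' + a'bc'de' + a'bcdf + ac'def' + acd'ef + ab'd'ef' + ab'cef + abcd'e'

11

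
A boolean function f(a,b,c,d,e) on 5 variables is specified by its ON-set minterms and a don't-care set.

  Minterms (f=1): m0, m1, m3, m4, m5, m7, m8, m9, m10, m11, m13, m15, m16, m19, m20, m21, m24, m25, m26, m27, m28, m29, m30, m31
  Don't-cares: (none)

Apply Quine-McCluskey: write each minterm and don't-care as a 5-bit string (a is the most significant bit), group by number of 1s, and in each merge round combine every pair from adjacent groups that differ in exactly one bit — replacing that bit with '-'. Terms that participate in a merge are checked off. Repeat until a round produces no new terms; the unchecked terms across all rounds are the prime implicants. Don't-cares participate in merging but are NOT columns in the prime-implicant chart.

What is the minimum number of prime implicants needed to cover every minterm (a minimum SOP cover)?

size-2^0 implicants → 00000(✓)  00001(✓)  00011(✓)  00100(✓)  00101(✓)  00111(✓)  01000(✓)  01001(✓)  01010(✓)  01011(✓)  01101(✓)  01111(✓)  10000(✓)  10011(✓)  10100(✓)  10101(✓)  11000(✓)  11001(✓)  11010(✓)  11011(✓)  11100(✓)  11101(✓)  11110(✓)  11111(✓)
size-2^1 implicants → -0000(✓)  -0011(✓)  -0100(✓)  -0101(✓)  -1000(✓)  -1001(✓)  -1010(✓)  -1011(✓)  -1101(✓)  -1111(✓)  0-000(✓)  0-001(✓)  0-011(✓)  0-101(✓)  0-111(✓)  00-00(✓)  00-01(✓)  00-11(✓)  000-1(✓)  0000-(✓)  001-1(✓)  0010-(✓)  01-01(✓)  01-11(✓)  010-0(✓)  010-1(✓)  0100-(✓)  0101-(✓)  011-1(✓)  1-000(✓)  1-011(✓)  1-100(✓)  1-101(✓)  10-00(✓)  1010-(✓)  11-00(✓)  11-01(✓)  11-10(✓)  11-11(✓)  110-0(✓)  110-1(✓)  1100-(✓)  1101-(✓)  111-0(✓)  111-1(✓)  1110-(✓)  1111-(✓)
size-2^2 implicants → --000  --011  --101  -0-00  -010-  -1-01(✓)  -1-11(✓)  -10-0(✓)  -10-1(✓)  -100-(✓)  -101-(✓)  -11-1(✓)  0--01(✓)  0--11(✓)  0-0-1(✓)  0-00-  0-1-1(✓)  00--1(✓)  00-0-  01--1(✓)  010--(✓)  1--00  1-10-  11--0(✓)  11--1(✓)  11-0-(✓)  11-1-(✓)  110--(✓)  111--(✓)
size-2^3 implicants → -1--1  -10--  0---1  11---
Unchecked terms (primes): --000, --011, --101, -0-00, -010-, -1--1, -10--, 0---1, 0-00-, 00-0-, 1--00, 1-10-, 11---
Minterm coverage:
  m0 ⊆ --000,-0-00,0-00-,00-0-
  m1 ⊆ 0---1,0-00-,00-0-
  m3 ⊆ --011,0---1
  m4 ⊆ -0-00,-010-,00-0-
  m5 ⊆ --101,-010-,0---1,00-0-
  m7 ⊆ 0---1 [E]
  m8 ⊆ --000,-10--,0-00-
  m9 ⊆ -1--1,-10--,0---1,0-00-
  m10 ⊆ -10-- [E]
  m11 ⊆ --011,-1--1,-10--,0---1
  m13 ⊆ --101,-1--1,0---1
  m15 ⊆ -1--1,0---1
  m16 ⊆ --000,-0-00,1--00
  m19 ⊆ --011 [E]
  m20 ⊆ -0-00,-010-,1--00,1-10-
  m21 ⊆ --101,-010-,1-10-
  m24 ⊆ --000,-10--,1--00,11---
  m25 ⊆ -1--1,-10--,11---
  m26 ⊆ -10--,11---
  m27 ⊆ --011,-1--1,-10--,11---
  m28 ⊆ 1--00,1-10-,11---
  m29 ⊆ --101,-1--1,1-10-,11---
  m30 ⊆ 11--- [E]
  m31 ⊆ -1--1,11---
E = {--011, -10--, 0---1, 11---}
Petrick residual → --000, -010-
Cover = c'd'e' + c'de + b'cd' + bc' + a'e + ab  |cover|=6

6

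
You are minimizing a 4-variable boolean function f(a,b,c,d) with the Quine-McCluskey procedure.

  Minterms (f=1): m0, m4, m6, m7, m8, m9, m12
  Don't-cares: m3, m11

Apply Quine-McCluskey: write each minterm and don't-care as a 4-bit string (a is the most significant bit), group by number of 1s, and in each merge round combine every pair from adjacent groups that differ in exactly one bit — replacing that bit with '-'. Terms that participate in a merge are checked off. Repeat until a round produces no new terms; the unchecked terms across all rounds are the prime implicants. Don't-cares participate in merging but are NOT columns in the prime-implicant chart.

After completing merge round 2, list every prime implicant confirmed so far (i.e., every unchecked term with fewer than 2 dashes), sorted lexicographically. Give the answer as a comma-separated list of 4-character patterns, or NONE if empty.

-011, 0-11, 01-0, 011-, 10-1, 100-

size-2^0 implicants → 0000(✓)  0011(✓)  0100(✓)  0110(✓)  0111(✓)  1000(✓)  1001(✓)  1011(✓)  1100(✓)
size-2^1 implicants → -000(✓)  -011  -100(✓)  0-00(✓)  0-11  01-0  011-  1-00(✓)  10-1  100-
size-2^2 implicants → --00
Unchecked terms (primes): --00, -011, 0-11, 01-0, 011-, 10-1, 100-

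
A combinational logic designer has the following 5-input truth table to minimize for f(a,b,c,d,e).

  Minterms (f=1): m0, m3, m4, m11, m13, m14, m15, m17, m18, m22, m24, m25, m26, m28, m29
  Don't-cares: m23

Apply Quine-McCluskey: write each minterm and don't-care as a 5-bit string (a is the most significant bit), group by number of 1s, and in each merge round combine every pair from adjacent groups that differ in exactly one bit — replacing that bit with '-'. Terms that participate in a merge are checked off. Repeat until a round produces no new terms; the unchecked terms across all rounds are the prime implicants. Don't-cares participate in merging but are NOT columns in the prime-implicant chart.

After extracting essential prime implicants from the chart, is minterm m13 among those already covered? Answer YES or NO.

[col 0] 00000*, 00011*, 00100*, 01011*, 01101*, 01110*, 01111*, 10001*, 10010*, 10110*, 10111*, 11000*, 11001*, 11010*, 11100*, 11101*
[col 1] -1101, 0-011, 00-00, 01-11, 011-1, 0111-, 1-001, 1-010, 10-10, 1011-, 11-00*, 11-01*, 110-0, 1100-*, 1110-*
[col 2] 11-0-
Prime implicants: -1101, 0-011, 00-00, 01-11, 011-1, 0111-, 1-001, 1-010, 10-10, 1011-, 11-0-, 110-0
PI chart (minterm → PIs covering it):
  0 | 00-00  (sole → essential)
  3 | 0-011  (sole → essential)
  4 | 00-00  (sole → essential)
  11 | 0-011,01-11
  13 | -1101,011-1
  14 | 0111-  (sole → essential)
  15 | 01-11,011-1,0111-
  17 | 1-001  (sole → essential)
  18 | 1-010,10-10
  22 | 10-10,1011-
  24 | 11-0-,110-0
  25 | 1-001,11-0-
  26 | 1-010,110-0
  28 | 11-0-  (sole → essential)
  29 | -1101,11-0-
Essential prime implicants: 0-011, 00-00, 0111-, 1-001, 11-0-

NO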